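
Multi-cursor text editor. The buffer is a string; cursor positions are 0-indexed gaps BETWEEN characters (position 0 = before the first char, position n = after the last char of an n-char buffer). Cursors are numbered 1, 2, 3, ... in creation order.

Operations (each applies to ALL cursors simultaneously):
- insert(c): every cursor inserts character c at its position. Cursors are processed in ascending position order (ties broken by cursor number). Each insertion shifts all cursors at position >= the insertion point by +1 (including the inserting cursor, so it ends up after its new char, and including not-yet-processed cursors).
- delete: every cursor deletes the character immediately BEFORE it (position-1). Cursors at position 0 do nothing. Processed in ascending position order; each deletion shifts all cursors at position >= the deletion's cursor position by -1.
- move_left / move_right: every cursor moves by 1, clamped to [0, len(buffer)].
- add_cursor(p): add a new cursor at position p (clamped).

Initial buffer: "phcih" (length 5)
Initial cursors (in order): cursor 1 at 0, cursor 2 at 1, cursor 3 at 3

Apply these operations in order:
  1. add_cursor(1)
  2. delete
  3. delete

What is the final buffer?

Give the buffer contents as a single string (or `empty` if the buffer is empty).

After op 1 (add_cursor(1)): buffer="phcih" (len 5), cursors c1@0 c2@1 c4@1 c3@3, authorship .....
After op 2 (delete): buffer="hih" (len 3), cursors c1@0 c2@0 c4@0 c3@1, authorship ...
After op 3 (delete): buffer="ih" (len 2), cursors c1@0 c2@0 c3@0 c4@0, authorship ..

Answer: ih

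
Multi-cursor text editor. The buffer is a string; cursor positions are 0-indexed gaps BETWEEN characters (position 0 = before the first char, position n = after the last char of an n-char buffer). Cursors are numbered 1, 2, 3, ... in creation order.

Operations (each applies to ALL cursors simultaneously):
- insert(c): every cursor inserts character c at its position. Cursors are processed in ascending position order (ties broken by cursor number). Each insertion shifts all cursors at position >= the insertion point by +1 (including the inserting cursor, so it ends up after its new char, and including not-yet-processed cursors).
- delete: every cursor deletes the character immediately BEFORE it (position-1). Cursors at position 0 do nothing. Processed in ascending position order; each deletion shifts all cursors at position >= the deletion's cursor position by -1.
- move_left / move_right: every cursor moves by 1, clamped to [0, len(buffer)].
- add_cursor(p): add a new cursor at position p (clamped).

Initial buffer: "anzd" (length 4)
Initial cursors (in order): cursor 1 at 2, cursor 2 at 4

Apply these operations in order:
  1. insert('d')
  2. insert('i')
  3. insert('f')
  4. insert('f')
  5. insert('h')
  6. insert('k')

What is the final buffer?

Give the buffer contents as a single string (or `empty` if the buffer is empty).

After op 1 (insert('d')): buffer="andzdd" (len 6), cursors c1@3 c2@6, authorship ..1..2
After op 2 (insert('i')): buffer="andizddi" (len 8), cursors c1@4 c2@8, authorship ..11..22
After op 3 (insert('f')): buffer="andifzddif" (len 10), cursors c1@5 c2@10, authorship ..111..222
After op 4 (insert('f')): buffer="andiffzddiff" (len 12), cursors c1@6 c2@12, authorship ..1111..2222
After op 5 (insert('h')): buffer="andiffhzddiffh" (len 14), cursors c1@7 c2@14, authorship ..11111..22222
After op 6 (insert('k')): buffer="andiffhkzddiffhk" (len 16), cursors c1@8 c2@16, authorship ..111111..222222

Answer: andiffhkzddiffhk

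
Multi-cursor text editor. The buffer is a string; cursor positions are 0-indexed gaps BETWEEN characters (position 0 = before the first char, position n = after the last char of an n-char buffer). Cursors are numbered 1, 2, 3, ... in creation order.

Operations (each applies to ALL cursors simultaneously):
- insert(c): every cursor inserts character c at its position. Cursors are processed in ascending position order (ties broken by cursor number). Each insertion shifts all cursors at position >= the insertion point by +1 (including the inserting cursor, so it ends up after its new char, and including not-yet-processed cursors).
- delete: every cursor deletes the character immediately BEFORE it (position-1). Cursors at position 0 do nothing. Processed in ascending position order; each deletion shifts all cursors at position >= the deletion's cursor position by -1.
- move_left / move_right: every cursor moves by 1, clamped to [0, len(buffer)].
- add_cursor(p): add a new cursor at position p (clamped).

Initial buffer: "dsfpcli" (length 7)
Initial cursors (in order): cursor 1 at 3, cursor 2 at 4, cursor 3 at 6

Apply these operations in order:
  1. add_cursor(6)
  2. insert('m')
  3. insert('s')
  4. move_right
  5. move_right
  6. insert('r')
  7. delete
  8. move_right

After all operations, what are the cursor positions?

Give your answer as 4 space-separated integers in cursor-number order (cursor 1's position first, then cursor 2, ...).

Answer: 8 11 15 15

Derivation:
After op 1 (add_cursor(6)): buffer="dsfpcli" (len 7), cursors c1@3 c2@4 c3@6 c4@6, authorship .......
After op 2 (insert('m')): buffer="dsfmpmclmmi" (len 11), cursors c1@4 c2@6 c3@10 c4@10, authorship ...1.2..34.
After op 3 (insert('s')): buffer="dsfmspmsclmmssi" (len 15), cursors c1@5 c2@8 c3@14 c4@14, authorship ...11.22..3434.
After op 4 (move_right): buffer="dsfmspmsclmmssi" (len 15), cursors c1@6 c2@9 c3@15 c4@15, authorship ...11.22..3434.
After op 5 (move_right): buffer="dsfmspmsclmmssi" (len 15), cursors c1@7 c2@10 c3@15 c4@15, authorship ...11.22..3434.
After op 6 (insert('r')): buffer="dsfmspmrsclrmmssirr" (len 19), cursors c1@8 c2@12 c3@19 c4@19, authorship ...11.212..23434.34
After op 7 (delete): buffer="dsfmspmsclmmssi" (len 15), cursors c1@7 c2@10 c3@15 c4@15, authorship ...11.22..3434.
After op 8 (move_right): buffer="dsfmspmsclmmssi" (len 15), cursors c1@8 c2@11 c3@15 c4@15, authorship ...11.22..3434.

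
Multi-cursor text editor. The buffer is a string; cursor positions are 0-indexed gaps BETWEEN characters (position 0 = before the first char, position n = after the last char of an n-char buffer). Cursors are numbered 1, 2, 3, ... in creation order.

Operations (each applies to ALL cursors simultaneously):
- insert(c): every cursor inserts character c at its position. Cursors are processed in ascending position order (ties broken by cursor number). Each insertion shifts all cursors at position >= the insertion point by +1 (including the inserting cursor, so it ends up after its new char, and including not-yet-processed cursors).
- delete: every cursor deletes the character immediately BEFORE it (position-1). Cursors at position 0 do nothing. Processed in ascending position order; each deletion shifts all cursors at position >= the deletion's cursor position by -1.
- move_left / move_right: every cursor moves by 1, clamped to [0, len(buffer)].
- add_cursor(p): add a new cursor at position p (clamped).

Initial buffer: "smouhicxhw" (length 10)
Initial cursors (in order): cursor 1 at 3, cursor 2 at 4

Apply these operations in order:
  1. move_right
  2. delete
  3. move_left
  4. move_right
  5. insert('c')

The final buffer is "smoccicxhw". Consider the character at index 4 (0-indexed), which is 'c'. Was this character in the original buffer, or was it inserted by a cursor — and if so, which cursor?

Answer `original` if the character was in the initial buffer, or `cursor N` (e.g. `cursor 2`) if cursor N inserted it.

After op 1 (move_right): buffer="smouhicxhw" (len 10), cursors c1@4 c2@5, authorship ..........
After op 2 (delete): buffer="smoicxhw" (len 8), cursors c1@3 c2@3, authorship ........
After op 3 (move_left): buffer="smoicxhw" (len 8), cursors c1@2 c2@2, authorship ........
After op 4 (move_right): buffer="smoicxhw" (len 8), cursors c1@3 c2@3, authorship ........
After op 5 (insert('c')): buffer="smoccicxhw" (len 10), cursors c1@5 c2@5, authorship ...12.....
Authorship (.=original, N=cursor N): . . . 1 2 . . . . .
Index 4: author = 2

Answer: cursor 2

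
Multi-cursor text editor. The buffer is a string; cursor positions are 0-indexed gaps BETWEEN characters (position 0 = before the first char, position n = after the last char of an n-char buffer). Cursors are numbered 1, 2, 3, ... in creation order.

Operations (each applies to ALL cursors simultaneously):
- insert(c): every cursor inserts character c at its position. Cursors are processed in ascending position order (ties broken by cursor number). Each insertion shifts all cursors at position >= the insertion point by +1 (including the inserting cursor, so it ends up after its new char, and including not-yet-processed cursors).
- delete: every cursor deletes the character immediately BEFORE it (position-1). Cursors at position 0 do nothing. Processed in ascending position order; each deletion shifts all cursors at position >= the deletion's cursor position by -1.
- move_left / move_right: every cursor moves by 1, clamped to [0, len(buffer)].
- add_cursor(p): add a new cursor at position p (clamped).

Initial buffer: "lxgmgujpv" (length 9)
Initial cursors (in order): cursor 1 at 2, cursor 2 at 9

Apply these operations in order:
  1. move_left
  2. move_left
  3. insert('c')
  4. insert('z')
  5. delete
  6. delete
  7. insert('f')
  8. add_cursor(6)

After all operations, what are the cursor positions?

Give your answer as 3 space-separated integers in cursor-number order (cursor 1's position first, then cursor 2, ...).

After op 1 (move_left): buffer="lxgmgujpv" (len 9), cursors c1@1 c2@8, authorship .........
After op 2 (move_left): buffer="lxgmgujpv" (len 9), cursors c1@0 c2@7, authorship .........
After op 3 (insert('c')): buffer="clxgmgujcpv" (len 11), cursors c1@1 c2@9, authorship 1.......2..
After op 4 (insert('z')): buffer="czlxgmgujczpv" (len 13), cursors c1@2 c2@11, authorship 11.......22..
After op 5 (delete): buffer="clxgmgujcpv" (len 11), cursors c1@1 c2@9, authorship 1.......2..
After op 6 (delete): buffer="lxgmgujpv" (len 9), cursors c1@0 c2@7, authorship .........
After op 7 (insert('f')): buffer="flxgmgujfpv" (len 11), cursors c1@1 c2@9, authorship 1.......2..
After op 8 (add_cursor(6)): buffer="flxgmgujfpv" (len 11), cursors c1@1 c3@6 c2@9, authorship 1.......2..

Answer: 1 9 6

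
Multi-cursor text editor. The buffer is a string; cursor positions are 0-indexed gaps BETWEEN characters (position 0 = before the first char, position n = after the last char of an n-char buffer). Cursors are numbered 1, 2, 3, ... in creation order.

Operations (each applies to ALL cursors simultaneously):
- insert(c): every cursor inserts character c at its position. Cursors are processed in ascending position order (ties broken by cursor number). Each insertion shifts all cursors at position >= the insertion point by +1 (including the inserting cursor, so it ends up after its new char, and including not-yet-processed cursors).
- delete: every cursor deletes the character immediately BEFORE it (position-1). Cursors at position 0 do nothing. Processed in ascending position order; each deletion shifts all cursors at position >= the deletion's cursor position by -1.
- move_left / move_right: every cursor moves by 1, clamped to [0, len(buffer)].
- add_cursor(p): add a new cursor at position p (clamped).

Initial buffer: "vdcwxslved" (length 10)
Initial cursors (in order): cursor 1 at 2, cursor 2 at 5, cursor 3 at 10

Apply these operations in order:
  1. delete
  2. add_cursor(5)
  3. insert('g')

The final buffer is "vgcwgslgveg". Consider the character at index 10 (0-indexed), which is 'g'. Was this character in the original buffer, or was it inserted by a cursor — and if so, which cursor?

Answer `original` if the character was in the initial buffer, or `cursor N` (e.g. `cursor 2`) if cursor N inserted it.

Answer: cursor 3

Derivation:
After op 1 (delete): buffer="vcwslve" (len 7), cursors c1@1 c2@3 c3@7, authorship .......
After op 2 (add_cursor(5)): buffer="vcwslve" (len 7), cursors c1@1 c2@3 c4@5 c3@7, authorship .......
After op 3 (insert('g')): buffer="vgcwgslgveg" (len 11), cursors c1@2 c2@5 c4@8 c3@11, authorship .1..2..4..3
Authorship (.=original, N=cursor N): . 1 . . 2 . . 4 . . 3
Index 10: author = 3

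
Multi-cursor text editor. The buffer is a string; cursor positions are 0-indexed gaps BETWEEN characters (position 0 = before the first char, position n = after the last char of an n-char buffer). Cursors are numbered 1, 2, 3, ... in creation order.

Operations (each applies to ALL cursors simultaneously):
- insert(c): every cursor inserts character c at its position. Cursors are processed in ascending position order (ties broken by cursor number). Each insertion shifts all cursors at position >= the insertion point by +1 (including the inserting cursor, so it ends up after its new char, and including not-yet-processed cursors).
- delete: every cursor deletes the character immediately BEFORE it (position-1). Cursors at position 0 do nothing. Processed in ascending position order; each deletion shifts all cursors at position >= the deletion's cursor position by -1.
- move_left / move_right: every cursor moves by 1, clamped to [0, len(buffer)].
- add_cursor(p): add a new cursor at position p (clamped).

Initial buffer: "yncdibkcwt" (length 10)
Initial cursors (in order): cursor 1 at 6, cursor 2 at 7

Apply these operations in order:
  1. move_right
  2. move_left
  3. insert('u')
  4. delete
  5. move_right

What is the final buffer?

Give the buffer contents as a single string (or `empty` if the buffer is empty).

After op 1 (move_right): buffer="yncdibkcwt" (len 10), cursors c1@7 c2@8, authorship ..........
After op 2 (move_left): buffer="yncdibkcwt" (len 10), cursors c1@6 c2@7, authorship ..........
After op 3 (insert('u')): buffer="yncdibukucwt" (len 12), cursors c1@7 c2@9, authorship ......1.2...
After op 4 (delete): buffer="yncdibkcwt" (len 10), cursors c1@6 c2@7, authorship ..........
After op 5 (move_right): buffer="yncdibkcwt" (len 10), cursors c1@7 c2@8, authorship ..........

Answer: yncdibkcwt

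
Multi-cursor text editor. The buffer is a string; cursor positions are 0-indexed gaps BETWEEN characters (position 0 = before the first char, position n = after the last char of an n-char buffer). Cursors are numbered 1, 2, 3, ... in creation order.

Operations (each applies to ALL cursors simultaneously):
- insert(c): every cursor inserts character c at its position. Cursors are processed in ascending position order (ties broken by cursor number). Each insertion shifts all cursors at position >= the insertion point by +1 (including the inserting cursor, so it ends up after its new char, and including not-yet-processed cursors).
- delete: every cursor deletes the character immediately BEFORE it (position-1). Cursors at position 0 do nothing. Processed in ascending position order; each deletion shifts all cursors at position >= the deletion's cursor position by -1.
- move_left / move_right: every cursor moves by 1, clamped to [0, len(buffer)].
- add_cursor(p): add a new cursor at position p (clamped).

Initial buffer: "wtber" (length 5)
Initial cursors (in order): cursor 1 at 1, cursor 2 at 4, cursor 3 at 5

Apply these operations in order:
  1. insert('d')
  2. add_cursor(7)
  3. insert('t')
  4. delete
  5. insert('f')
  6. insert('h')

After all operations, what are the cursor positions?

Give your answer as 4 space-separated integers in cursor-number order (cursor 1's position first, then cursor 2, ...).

Answer: 4 10 16 13

Derivation:
After op 1 (insert('d')): buffer="wdtbedrd" (len 8), cursors c1@2 c2@6 c3@8, authorship .1...2.3
After op 2 (add_cursor(7)): buffer="wdtbedrd" (len 8), cursors c1@2 c2@6 c4@7 c3@8, authorship .1...2.3
After op 3 (insert('t')): buffer="wdttbedtrtdt" (len 12), cursors c1@3 c2@8 c4@10 c3@12, authorship .11...22.433
After op 4 (delete): buffer="wdtbedrd" (len 8), cursors c1@2 c2@6 c4@7 c3@8, authorship .1...2.3
After op 5 (insert('f')): buffer="wdftbedfrfdf" (len 12), cursors c1@3 c2@8 c4@10 c3@12, authorship .11...22.433
After op 6 (insert('h')): buffer="wdfhtbedfhrfhdfh" (len 16), cursors c1@4 c2@10 c4@13 c3@16, authorship .111...222.44333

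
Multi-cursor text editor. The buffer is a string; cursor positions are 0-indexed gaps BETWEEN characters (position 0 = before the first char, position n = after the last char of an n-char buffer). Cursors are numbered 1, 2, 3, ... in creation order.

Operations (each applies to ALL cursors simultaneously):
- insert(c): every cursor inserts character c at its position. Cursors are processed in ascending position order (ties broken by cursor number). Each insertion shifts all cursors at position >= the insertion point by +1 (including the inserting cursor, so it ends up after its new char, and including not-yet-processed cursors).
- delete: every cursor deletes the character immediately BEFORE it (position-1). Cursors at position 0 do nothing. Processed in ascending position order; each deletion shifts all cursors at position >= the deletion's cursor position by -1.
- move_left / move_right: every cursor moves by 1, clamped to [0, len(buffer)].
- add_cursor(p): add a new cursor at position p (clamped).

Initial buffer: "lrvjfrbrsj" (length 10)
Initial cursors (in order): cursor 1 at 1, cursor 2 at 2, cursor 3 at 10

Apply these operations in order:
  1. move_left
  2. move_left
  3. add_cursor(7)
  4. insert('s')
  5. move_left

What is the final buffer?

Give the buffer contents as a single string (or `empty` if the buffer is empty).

Answer: sslrvjfrbsrssj

Derivation:
After op 1 (move_left): buffer="lrvjfrbrsj" (len 10), cursors c1@0 c2@1 c3@9, authorship ..........
After op 2 (move_left): buffer="lrvjfrbrsj" (len 10), cursors c1@0 c2@0 c3@8, authorship ..........
After op 3 (add_cursor(7)): buffer="lrvjfrbrsj" (len 10), cursors c1@0 c2@0 c4@7 c3@8, authorship ..........
After op 4 (insert('s')): buffer="sslrvjfrbsrssj" (len 14), cursors c1@2 c2@2 c4@10 c3@12, authorship 12.......4.3..
After op 5 (move_left): buffer="sslrvjfrbsrssj" (len 14), cursors c1@1 c2@1 c4@9 c3@11, authorship 12.......4.3..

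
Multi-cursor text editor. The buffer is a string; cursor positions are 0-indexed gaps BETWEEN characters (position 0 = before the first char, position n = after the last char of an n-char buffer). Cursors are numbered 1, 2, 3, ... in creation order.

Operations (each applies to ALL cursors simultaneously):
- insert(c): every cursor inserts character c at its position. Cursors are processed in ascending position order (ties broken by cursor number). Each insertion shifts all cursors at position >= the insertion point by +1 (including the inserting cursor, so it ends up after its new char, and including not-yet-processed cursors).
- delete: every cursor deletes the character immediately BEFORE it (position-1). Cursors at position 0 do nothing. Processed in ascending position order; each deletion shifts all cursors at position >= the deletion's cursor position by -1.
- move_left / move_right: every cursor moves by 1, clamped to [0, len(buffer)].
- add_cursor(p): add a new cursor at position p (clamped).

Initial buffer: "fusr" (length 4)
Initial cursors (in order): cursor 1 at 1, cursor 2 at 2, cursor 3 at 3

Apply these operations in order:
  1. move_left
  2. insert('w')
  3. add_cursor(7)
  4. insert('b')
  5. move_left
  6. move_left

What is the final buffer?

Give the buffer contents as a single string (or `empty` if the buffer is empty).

Answer: wbfwbuwbsrb

Derivation:
After op 1 (move_left): buffer="fusr" (len 4), cursors c1@0 c2@1 c3@2, authorship ....
After op 2 (insert('w')): buffer="wfwuwsr" (len 7), cursors c1@1 c2@3 c3@5, authorship 1.2.3..
After op 3 (add_cursor(7)): buffer="wfwuwsr" (len 7), cursors c1@1 c2@3 c3@5 c4@7, authorship 1.2.3..
After op 4 (insert('b')): buffer="wbfwbuwbsrb" (len 11), cursors c1@2 c2@5 c3@8 c4@11, authorship 11.22.33..4
After op 5 (move_left): buffer="wbfwbuwbsrb" (len 11), cursors c1@1 c2@4 c3@7 c4@10, authorship 11.22.33..4
After op 6 (move_left): buffer="wbfwbuwbsrb" (len 11), cursors c1@0 c2@3 c3@6 c4@9, authorship 11.22.33..4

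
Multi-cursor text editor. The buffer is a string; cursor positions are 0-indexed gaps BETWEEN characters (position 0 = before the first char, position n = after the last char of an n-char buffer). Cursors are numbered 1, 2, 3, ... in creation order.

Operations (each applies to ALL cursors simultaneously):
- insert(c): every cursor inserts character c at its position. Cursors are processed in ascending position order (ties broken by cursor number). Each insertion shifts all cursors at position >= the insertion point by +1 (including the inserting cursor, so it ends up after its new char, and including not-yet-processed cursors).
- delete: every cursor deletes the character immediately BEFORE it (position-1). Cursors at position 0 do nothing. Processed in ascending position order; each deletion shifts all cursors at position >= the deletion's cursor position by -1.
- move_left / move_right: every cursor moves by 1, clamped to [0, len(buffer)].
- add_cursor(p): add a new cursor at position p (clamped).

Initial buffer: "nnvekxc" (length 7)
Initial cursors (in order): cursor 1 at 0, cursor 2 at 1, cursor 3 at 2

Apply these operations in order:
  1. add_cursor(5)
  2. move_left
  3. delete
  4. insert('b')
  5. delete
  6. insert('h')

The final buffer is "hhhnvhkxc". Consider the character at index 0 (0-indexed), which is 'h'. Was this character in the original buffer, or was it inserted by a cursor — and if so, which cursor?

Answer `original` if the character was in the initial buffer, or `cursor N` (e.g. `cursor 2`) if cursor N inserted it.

Answer: cursor 1

Derivation:
After op 1 (add_cursor(5)): buffer="nnvekxc" (len 7), cursors c1@0 c2@1 c3@2 c4@5, authorship .......
After op 2 (move_left): buffer="nnvekxc" (len 7), cursors c1@0 c2@0 c3@1 c4@4, authorship .......
After op 3 (delete): buffer="nvkxc" (len 5), cursors c1@0 c2@0 c3@0 c4@2, authorship .....
After op 4 (insert('b')): buffer="bbbnvbkxc" (len 9), cursors c1@3 c2@3 c3@3 c4@6, authorship 123..4...
After op 5 (delete): buffer="nvkxc" (len 5), cursors c1@0 c2@0 c3@0 c4@2, authorship .....
After op 6 (insert('h')): buffer="hhhnvhkxc" (len 9), cursors c1@3 c2@3 c3@3 c4@6, authorship 123..4...
Authorship (.=original, N=cursor N): 1 2 3 . . 4 . . .
Index 0: author = 1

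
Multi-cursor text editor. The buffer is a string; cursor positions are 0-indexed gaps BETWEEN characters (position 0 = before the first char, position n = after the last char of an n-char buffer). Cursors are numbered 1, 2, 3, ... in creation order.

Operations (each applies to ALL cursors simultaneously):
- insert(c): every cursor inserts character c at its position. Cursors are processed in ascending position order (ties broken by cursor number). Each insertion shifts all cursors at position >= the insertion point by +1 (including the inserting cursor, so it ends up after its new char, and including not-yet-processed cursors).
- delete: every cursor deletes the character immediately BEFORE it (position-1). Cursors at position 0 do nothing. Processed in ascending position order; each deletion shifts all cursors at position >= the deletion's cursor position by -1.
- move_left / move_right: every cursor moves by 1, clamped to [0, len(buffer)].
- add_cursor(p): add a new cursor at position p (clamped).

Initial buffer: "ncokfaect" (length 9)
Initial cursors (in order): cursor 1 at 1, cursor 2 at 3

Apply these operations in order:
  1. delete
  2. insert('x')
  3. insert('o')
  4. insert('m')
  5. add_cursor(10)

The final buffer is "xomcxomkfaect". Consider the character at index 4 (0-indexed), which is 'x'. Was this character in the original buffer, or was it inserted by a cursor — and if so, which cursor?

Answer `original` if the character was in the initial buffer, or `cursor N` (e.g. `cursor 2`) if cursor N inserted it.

Answer: cursor 2

Derivation:
After op 1 (delete): buffer="ckfaect" (len 7), cursors c1@0 c2@1, authorship .......
After op 2 (insert('x')): buffer="xcxkfaect" (len 9), cursors c1@1 c2@3, authorship 1.2......
After op 3 (insert('o')): buffer="xocxokfaect" (len 11), cursors c1@2 c2@5, authorship 11.22......
After op 4 (insert('m')): buffer="xomcxomkfaect" (len 13), cursors c1@3 c2@7, authorship 111.222......
After op 5 (add_cursor(10)): buffer="xomcxomkfaect" (len 13), cursors c1@3 c2@7 c3@10, authorship 111.222......
Authorship (.=original, N=cursor N): 1 1 1 . 2 2 2 . . . . . .
Index 4: author = 2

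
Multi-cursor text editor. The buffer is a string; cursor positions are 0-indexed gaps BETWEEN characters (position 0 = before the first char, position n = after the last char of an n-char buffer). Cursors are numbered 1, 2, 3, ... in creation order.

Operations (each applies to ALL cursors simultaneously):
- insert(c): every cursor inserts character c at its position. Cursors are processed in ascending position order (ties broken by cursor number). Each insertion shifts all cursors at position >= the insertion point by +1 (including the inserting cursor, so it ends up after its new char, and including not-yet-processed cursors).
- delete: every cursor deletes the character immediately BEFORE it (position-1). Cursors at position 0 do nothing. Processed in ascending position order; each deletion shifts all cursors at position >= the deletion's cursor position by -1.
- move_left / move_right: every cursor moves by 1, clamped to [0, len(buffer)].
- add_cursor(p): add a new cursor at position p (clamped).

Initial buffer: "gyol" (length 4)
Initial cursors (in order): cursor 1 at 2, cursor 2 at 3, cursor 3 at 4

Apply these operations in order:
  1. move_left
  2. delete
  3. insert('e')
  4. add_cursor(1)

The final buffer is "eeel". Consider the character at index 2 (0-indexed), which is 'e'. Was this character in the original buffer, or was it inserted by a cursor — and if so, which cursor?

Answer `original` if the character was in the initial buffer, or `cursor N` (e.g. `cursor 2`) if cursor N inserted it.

After op 1 (move_left): buffer="gyol" (len 4), cursors c1@1 c2@2 c3@3, authorship ....
After op 2 (delete): buffer="l" (len 1), cursors c1@0 c2@0 c3@0, authorship .
After op 3 (insert('e')): buffer="eeel" (len 4), cursors c1@3 c2@3 c3@3, authorship 123.
After op 4 (add_cursor(1)): buffer="eeel" (len 4), cursors c4@1 c1@3 c2@3 c3@3, authorship 123.
Authorship (.=original, N=cursor N): 1 2 3 .
Index 2: author = 3

Answer: cursor 3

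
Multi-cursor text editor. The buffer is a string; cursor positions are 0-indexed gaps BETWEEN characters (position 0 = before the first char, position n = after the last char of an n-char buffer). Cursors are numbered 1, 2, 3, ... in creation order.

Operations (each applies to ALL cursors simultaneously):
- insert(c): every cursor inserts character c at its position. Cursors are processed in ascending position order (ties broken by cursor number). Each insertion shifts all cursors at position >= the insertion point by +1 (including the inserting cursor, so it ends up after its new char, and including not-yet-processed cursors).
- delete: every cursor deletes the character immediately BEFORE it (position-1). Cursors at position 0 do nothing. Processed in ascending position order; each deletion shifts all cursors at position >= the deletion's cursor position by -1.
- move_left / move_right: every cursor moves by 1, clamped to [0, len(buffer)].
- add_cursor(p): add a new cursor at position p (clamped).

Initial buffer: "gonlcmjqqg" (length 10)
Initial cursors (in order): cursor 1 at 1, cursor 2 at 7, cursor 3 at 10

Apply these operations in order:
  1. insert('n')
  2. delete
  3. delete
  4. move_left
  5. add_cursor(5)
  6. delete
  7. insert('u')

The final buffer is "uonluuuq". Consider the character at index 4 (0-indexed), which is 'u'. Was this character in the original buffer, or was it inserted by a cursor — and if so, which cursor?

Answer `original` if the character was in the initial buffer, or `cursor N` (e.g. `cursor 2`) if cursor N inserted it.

Answer: cursor 2

Derivation:
After op 1 (insert('n')): buffer="gnonlcmjnqqgn" (len 13), cursors c1@2 c2@9 c3@13, authorship .1......2...3
After op 2 (delete): buffer="gonlcmjqqg" (len 10), cursors c1@1 c2@7 c3@10, authorship ..........
After op 3 (delete): buffer="onlcmqq" (len 7), cursors c1@0 c2@5 c3@7, authorship .......
After op 4 (move_left): buffer="onlcmqq" (len 7), cursors c1@0 c2@4 c3@6, authorship .......
After op 5 (add_cursor(5)): buffer="onlcmqq" (len 7), cursors c1@0 c2@4 c4@5 c3@6, authorship .......
After op 6 (delete): buffer="onlq" (len 4), cursors c1@0 c2@3 c3@3 c4@3, authorship ....
After op 7 (insert('u')): buffer="uonluuuq" (len 8), cursors c1@1 c2@7 c3@7 c4@7, authorship 1...234.
Authorship (.=original, N=cursor N): 1 . . . 2 3 4 .
Index 4: author = 2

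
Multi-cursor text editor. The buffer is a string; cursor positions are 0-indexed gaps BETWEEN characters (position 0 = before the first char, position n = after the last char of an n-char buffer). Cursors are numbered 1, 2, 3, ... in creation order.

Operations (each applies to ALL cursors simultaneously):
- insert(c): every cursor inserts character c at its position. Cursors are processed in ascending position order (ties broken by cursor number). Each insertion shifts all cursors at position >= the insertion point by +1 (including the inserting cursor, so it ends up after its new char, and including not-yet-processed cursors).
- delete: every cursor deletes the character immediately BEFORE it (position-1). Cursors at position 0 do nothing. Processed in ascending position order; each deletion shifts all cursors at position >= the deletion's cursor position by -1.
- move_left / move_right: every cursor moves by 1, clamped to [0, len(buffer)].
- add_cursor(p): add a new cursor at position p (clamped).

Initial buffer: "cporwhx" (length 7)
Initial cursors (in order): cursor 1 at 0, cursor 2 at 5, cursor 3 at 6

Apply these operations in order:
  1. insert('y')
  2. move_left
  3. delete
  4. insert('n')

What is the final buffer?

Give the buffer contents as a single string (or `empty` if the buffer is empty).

After op 1 (insert('y')): buffer="ycporwyhyx" (len 10), cursors c1@1 c2@7 c3@9, authorship 1.....2.3.
After op 2 (move_left): buffer="ycporwyhyx" (len 10), cursors c1@0 c2@6 c3@8, authorship 1.....2.3.
After op 3 (delete): buffer="ycporyyx" (len 8), cursors c1@0 c2@5 c3@6, authorship 1....23.
After op 4 (insert('n')): buffer="nycpornynyx" (len 11), cursors c1@1 c2@7 c3@9, authorship 11....2233.

Answer: nycpornynyx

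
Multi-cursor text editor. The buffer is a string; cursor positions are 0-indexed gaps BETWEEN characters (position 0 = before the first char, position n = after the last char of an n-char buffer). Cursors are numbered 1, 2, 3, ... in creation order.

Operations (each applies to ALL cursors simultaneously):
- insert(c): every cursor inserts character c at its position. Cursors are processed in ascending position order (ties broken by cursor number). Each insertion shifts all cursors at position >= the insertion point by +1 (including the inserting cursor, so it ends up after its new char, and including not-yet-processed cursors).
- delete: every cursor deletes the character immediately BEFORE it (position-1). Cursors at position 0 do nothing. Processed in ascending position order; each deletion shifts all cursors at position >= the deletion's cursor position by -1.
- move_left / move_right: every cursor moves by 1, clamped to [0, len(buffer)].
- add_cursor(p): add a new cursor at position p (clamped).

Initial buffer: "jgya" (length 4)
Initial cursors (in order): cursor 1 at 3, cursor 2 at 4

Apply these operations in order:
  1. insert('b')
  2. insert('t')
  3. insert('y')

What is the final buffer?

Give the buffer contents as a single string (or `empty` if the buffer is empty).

After op 1 (insert('b')): buffer="jgybab" (len 6), cursors c1@4 c2@6, authorship ...1.2
After op 2 (insert('t')): buffer="jgybtabt" (len 8), cursors c1@5 c2@8, authorship ...11.22
After op 3 (insert('y')): buffer="jgybtyabty" (len 10), cursors c1@6 c2@10, authorship ...111.222

Answer: jgybtyabty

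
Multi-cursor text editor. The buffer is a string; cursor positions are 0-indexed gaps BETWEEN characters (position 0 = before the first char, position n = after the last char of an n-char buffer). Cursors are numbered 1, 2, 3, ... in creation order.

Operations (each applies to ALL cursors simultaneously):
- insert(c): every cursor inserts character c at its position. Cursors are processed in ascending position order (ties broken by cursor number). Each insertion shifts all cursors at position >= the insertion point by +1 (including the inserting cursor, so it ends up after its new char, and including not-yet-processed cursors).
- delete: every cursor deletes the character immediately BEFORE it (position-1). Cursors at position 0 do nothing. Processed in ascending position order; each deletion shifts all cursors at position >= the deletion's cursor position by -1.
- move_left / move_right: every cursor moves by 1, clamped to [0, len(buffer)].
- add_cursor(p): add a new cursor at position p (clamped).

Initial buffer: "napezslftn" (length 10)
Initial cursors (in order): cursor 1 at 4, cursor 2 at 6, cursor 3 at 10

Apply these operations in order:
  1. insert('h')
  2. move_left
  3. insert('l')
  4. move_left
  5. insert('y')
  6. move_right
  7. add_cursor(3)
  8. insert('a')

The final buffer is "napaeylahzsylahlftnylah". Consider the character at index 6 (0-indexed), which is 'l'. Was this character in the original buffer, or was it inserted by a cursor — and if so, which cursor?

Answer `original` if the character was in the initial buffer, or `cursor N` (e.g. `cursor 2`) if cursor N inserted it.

Answer: cursor 1

Derivation:
After op 1 (insert('h')): buffer="napehzshlftnh" (len 13), cursors c1@5 c2@8 c3@13, authorship ....1..2....3
After op 2 (move_left): buffer="napehzshlftnh" (len 13), cursors c1@4 c2@7 c3@12, authorship ....1..2....3
After op 3 (insert('l')): buffer="napelhzslhlftnlh" (len 16), cursors c1@5 c2@9 c3@15, authorship ....11..22....33
After op 4 (move_left): buffer="napelhzslhlftnlh" (len 16), cursors c1@4 c2@8 c3@14, authorship ....11..22....33
After op 5 (insert('y')): buffer="napeylhzsylhlftnylh" (len 19), cursors c1@5 c2@10 c3@17, authorship ....111..222....333
After op 6 (move_right): buffer="napeylhzsylhlftnylh" (len 19), cursors c1@6 c2@11 c3@18, authorship ....111..222....333
After op 7 (add_cursor(3)): buffer="napeylhzsylhlftnylh" (len 19), cursors c4@3 c1@6 c2@11 c3@18, authorship ....111..222....333
After op 8 (insert('a')): buffer="napaeylahzsylahlftnylah" (len 23), cursors c4@4 c1@8 c2@14 c3@22, authorship ...4.1111..2222....3333
Authorship (.=original, N=cursor N): . . . 4 . 1 1 1 1 . . 2 2 2 2 . . . . 3 3 3 3
Index 6: author = 1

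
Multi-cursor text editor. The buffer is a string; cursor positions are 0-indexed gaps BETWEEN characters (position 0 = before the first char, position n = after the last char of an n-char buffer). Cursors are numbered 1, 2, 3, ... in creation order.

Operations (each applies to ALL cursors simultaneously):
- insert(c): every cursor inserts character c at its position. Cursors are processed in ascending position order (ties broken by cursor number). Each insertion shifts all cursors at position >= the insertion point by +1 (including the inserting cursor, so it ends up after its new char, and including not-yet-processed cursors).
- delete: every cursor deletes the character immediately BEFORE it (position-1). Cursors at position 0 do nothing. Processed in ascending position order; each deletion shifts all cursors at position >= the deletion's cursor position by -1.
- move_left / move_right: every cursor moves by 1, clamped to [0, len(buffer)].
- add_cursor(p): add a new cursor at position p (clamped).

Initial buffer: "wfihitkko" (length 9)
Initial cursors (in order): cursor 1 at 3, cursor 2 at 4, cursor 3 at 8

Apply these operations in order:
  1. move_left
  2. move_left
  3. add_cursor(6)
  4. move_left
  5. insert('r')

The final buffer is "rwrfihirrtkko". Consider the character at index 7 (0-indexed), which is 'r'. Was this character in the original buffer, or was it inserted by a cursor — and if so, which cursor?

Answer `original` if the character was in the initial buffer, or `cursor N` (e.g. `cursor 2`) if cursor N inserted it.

Answer: cursor 3

Derivation:
After op 1 (move_left): buffer="wfihitkko" (len 9), cursors c1@2 c2@3 c3@7, authorship .........
After op 2 (move_left): buffer="wfihitkko" (len 9), cursors c1@1 c2@2 c3@6, authorship .........
After op 3 (add_cursor(6)): buffer="wfihitkko" (len 9), cursors c1@1 c2@2 c3@6 c4@6, authorship .........
After op 4 (move_left): buffer="wfihitkko" (len 9), cursors c1@0 c2@1 c3@5 c4@5, authorship .........
After op 5 (insert('r')): buffer="rwrfihirrtkko" (len 13), cursors c1@1 c2@3 c3@9 c4@9, authorship 1.2....34....
Authorship (.=original, N=cursor N): 1 . 2 . . . . 3 4 . . . .
Index 7: author = 3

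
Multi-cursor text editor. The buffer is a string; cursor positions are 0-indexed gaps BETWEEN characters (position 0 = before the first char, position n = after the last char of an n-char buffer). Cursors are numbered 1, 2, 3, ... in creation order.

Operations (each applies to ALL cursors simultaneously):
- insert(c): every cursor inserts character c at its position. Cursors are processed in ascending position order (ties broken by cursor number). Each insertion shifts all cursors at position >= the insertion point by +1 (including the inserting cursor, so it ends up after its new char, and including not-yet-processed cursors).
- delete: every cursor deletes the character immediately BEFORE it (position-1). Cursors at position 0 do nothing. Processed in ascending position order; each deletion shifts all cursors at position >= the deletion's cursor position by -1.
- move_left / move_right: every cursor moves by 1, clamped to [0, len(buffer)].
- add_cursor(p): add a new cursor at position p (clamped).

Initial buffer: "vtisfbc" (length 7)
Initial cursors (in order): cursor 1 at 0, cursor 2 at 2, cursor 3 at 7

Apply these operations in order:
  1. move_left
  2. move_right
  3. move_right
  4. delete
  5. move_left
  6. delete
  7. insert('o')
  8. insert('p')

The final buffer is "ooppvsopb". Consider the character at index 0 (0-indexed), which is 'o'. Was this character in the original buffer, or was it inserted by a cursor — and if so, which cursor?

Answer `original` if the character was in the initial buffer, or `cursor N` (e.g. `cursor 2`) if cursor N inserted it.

After op 1 (move_left): buffer="vtisfbc" (len 7), cursors c1@0 c2@1 c3@6, authorship .......
After op 2 (move_right): buffer="vtisfbc" (len 7), cursors c1@1 c2@2 c3@7, authorship .......
After op 3 (move_right): buffer="vtisfbc" (len 7), cursors c1@2 c2@3 c3@7, authorship .......
After op 4 (delete): buffer="vsfb" (len 4), cursors c1@1 c2@1 c3@4, authorship ....
After op 5 (move_left): buffer="vsfb" (len 4), cursors c1@0 c2@0 c3@3, authorship ....
After op 6 (delete): buffer="vsb" (len 3), cursors c1@0 c2@0 c3@2, authorship ...
After op 7 (insert('o')): buffer="oovsob" (len 6), cursors c1@2 c2@2 c3@5, authorship 12..3.
After op 8 (insert('p')): buffer="ooppvsopb" (len 9), cursors c1@4 c2@4 c3@8, authorship 1212..33.
Authorship (.=original, N=cursor N): 1 2 1 2 . . 3 3 .
Index 0: author = 1

Answer: cursor 1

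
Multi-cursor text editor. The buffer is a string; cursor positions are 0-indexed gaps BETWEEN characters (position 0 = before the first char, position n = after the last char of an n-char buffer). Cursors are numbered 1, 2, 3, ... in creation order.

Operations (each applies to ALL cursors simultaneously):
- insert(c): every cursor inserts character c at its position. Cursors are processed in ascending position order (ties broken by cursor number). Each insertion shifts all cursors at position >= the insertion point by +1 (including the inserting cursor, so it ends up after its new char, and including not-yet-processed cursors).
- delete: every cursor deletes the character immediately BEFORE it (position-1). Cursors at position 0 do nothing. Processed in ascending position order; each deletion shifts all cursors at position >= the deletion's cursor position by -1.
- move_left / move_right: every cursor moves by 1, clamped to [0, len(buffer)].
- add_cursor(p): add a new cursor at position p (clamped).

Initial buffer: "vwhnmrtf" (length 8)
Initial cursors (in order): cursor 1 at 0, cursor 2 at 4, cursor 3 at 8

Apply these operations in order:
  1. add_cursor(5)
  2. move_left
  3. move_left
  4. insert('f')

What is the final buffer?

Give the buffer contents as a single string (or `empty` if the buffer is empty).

After op 1 (add_cursor(5)): buffer="vwhnmrtf" (len 8), cursors c1@0 c2@4 c4@5 c3@8, authorship ........
After op 2 (move_left): buffer="vwhnmrtf" (len 8), cursors c1@0 c2@3 c4@4 c3@7, authorship ........
After op 3 (move_left): buffer="vwhnmrtf" (len 8), cursors c1@0 c2@2 c4@3 c3@6, authorship ........
After op 4 (insert('f')): buffer="fvwfhfnmrftf" (len 12), cursors c1@1 c2@4 c4@6 c3@10, authorship 1..2.4...3..

Answer: fvwfhfnmrftf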